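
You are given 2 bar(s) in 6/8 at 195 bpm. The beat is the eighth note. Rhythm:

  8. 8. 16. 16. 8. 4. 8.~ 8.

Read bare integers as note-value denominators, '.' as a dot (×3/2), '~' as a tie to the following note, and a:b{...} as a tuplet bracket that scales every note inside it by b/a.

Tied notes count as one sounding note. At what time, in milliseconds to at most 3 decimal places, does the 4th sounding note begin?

1. 0.0ms @ 0 + 461.538ms (3/2)
2. 461.538ms @ 3/2 + 461.538ms (3/2)
3. 923.077ms @ 3 + 230.769ms (3/4)
4. 1153.846ms @ 15/4 + 230.769ms (3/4)
5. 1384.615ms @ 9/2 + 461.538ms (3/2)
6. 1846.154ms @ 6 + 923.077ms (3)
7. 2769.231ms @ 9 + 923.077ms (3)

note 4 onset = 15/4b = 1153.846ms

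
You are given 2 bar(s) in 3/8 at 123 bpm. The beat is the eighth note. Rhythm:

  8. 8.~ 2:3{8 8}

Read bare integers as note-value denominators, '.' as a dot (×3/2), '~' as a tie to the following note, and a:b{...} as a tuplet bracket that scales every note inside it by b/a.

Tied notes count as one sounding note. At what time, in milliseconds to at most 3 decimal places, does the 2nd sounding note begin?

1. 0.0ms @ 0 + 731.707ms (3/2)
2. 731.707ms @ 3/2 + 1463.415ms (3)
3. 2195.122ms @ 9/2 + 731.707ms (3/2)

note 2 onset = 3/2b = 731.707ms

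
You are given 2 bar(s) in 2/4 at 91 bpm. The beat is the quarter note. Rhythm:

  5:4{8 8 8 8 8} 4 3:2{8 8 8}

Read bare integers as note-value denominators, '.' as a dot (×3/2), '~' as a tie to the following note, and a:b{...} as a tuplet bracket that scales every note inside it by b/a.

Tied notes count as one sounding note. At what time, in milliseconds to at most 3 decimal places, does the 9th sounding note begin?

1. 0.0ms @ 0 + 263.736ms (2/5)
2. 263.736ms @ 2/5 + 263.736ms (2/5)
3. 527.473ms @ 4/5 + 263.736ms (2/5)
4. 791.209ms @ 6/5 + 263.736ms (2/5)
5. 1054.945ms @ 8/5 + 263.736ms (2/5)
6. 1318.681ms @ 2 + 659.341ms (1)
7. 1978.022ms @ 3 + 219.78ms (1/3)
8. 2197.802ms @ 10/3 + 219.78ms (1/3)
9. 2417.582ms @ 11/3 + 219.78ms (1/3)

note 9 onset = 11/3b = 2417.582ms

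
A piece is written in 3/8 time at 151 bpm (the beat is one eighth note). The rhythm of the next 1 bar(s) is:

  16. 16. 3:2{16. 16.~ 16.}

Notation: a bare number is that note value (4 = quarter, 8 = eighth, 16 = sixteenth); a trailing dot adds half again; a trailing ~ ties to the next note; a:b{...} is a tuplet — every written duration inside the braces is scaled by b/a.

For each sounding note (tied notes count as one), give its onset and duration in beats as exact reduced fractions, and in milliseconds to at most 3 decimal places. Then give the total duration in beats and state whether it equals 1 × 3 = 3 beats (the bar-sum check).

1) 0.0ms=0b +298.013ms=3/4b
2) 298.013ms=3/4b +298.013ms=3/4b
3) 596.026ms=3/2b +198.675ms=1/2b
4) 794.702ms=2b +397.351ms=1b
Σ=3b of 3 (151bpm 3/8) — PASS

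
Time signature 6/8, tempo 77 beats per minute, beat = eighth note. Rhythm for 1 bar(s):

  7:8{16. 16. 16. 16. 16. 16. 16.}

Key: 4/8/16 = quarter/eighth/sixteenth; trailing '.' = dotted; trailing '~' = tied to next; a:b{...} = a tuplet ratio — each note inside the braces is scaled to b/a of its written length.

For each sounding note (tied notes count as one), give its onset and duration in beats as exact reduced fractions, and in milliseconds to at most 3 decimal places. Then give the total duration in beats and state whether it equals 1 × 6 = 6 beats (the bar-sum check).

1) 0.0ms=0b +667.904ms=6/7b
2) 667.904ms=6/7b +667.904ms=6/7b
3) 1335.807ms=12/7b +667.904ms=6/7b
4) 2003.711ms=18/7b +667.904ms=6/7b
5) 2671.614ms=24/7b +667.904ms=6/7b
6) 3339.518ms=30/7b +667.904ms=6/7b
7) 4007.421ms=36/7b +667.904ms=6/7b
Σ=6b of 6 (77bpm 6/8) — PASS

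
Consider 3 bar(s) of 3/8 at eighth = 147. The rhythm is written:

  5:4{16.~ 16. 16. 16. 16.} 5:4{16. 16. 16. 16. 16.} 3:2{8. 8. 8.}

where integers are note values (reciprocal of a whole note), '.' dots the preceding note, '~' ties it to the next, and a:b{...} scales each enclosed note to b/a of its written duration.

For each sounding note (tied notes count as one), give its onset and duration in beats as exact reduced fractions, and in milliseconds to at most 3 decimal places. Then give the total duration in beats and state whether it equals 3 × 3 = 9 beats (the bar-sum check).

1) 0.0ms=0b +489.796ms=6/5b
2) 489.796ms=6/5b +244.898ms=3/5b
3) 734.694ms=9/5b +244.898ms=3/5b
4) 979.592ms=12/5b +244.898ms=3/5b
5) 1224.49ms=3b +244.898ms=3/5b
6) 1469.388ms=18/5b +244.898ms=3/5b
7) 1714.286ms=21/5b +244.898ms=3/5b
8) 1959.184ms=24/5b +244.898ms=3/5b
9) 2204.082ms=27/5b +244.898ms=3/5b
10) 2448.98ms=6b +408.163ms=1b
11) 2857.143ms=7b +408.163ms=1b
12) 3265.306ms=8b +408.163ms=1b
Σ=9b of 9 (147bpm 3/8) — PASS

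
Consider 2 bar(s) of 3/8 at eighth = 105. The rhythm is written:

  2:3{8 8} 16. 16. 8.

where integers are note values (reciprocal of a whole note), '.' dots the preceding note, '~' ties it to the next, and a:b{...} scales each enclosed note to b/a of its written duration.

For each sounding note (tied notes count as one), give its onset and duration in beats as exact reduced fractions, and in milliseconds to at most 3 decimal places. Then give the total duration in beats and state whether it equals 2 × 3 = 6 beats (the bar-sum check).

1) 0.0ms=0b +857.143ms=3/2b
2) 857.143ms=3/2b +857.143ms=3/2b
3) 1714.286ms=3b +428.571ms=3/4b
4) 2142.857ms=15/4b +428.571ms=3/4b
5) 2571.429ms=9/2b +857.143ms=3/2b
Σ=6b of 6 (105bpm 3/8) — PASS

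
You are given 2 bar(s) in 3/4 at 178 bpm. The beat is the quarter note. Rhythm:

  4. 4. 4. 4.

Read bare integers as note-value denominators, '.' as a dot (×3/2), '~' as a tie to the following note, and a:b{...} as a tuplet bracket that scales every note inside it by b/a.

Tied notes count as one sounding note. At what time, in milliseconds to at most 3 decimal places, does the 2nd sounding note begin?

note 2 onset = 3/2b = 505.618ms

1. 0.0ms @ 0 + 505.618ms (3/2)
2. 505.618ms @ 3/2 + 505.618ms (3/2)
3. 1011.236ms @ 3 + 505.618ms (3/2)
4. 1516.854ms @ 9/2 + 505.618ms (3/2)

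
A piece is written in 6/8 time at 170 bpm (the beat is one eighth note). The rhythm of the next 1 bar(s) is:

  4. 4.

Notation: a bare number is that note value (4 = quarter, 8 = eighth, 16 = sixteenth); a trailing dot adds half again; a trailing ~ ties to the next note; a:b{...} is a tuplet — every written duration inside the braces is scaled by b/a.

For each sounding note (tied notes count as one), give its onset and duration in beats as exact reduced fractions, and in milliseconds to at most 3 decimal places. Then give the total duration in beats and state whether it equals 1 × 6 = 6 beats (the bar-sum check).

1) 0.0ms=0b +1058.824ms=3b
2) 1058.824ms=3b +1058.824ms=3b
Σ=6b of 6 (170bpm 6/8) — PASS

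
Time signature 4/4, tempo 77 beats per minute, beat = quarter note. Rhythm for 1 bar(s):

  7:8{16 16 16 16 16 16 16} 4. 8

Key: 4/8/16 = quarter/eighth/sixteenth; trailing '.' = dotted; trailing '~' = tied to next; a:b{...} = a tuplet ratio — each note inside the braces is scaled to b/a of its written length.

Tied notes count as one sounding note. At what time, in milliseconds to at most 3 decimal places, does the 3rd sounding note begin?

note 3 onset = 4/7b = 445.269ms

1. 0.0ms @ 0 + 222.635ms (2/7)
2. 222.635ms @ 2/7 + 222.635ms (2/7)
3. 445.269ms @ 4/7 + 222.635ms (2/7)
4. 667.904ms @ 6/7 + 222.635ms (2/7)
5. 890.538ms @ 8/7 + 222.635ms (2/7)
6. 1113.173ms @ 10/7 + 222.635ms (2/7)
7. 1335.807ms @ 12/7 + 222.635ms (2/7)
8. 1558.442ms @ 2 + 1168.831ms (3/2)
9. 2727.273ms @ 7/2 + 389.61ms (1/2)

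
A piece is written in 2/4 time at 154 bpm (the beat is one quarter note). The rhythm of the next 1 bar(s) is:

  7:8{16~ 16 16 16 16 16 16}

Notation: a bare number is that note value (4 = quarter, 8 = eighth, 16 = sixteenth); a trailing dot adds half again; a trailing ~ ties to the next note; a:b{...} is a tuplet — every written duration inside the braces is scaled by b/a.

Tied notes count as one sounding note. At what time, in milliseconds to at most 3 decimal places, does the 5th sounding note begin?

note 5 onset = 10/7b = 556.586ms

1. 0.0ms @ 0 + 222.635ms (4/7)
2. 222.635ms @ 4/7 + 111.317ms (2/7)
3. 333.952ms @ 6/7 + 111.317ms (2/7)
4. 445.269ms @ 8/7 + 111.317ms (2/7)
5. 556.586ms @ 10/7 + 111.317ms (2/7)
6. 667.904ms @ 12/7 + 111.317ms (2/7)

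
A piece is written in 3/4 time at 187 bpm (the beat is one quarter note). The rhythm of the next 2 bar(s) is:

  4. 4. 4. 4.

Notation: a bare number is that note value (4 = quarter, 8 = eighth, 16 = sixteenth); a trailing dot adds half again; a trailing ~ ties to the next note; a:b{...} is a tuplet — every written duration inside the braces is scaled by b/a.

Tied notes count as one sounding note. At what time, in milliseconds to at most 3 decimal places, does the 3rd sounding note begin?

1. 0.0ms @ 0 + 481.283ms (3/2)
2. 481.283ms @ 3/2 + 481.283ms (3/2)
3. 962.567ms @ 3 + 481.283ms (3/2)
4. 1443.85ms @ 9/2 + 481.283ms (3/2)

note 3 onset = 3b = 962.567ms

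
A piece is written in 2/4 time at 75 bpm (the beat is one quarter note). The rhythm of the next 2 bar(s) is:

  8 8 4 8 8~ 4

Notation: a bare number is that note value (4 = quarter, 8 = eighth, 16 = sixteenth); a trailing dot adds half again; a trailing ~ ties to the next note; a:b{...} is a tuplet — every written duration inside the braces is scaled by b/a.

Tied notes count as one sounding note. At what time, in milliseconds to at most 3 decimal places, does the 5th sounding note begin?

1. 0.0ms @ 0 + 400.0ms (1/2)
2. 400.0ms @ 1/2 + 400.0ms (1/2)
3. 800.0ms @ 1 + 800.0ms (1)
4. 1600.0ms @ 2 + 400.0ms (1/2)
5. 2000.0ms @ 5/2 + 1200.0ms (3/2)

note 5 onset = 5/2b = 2000.0ms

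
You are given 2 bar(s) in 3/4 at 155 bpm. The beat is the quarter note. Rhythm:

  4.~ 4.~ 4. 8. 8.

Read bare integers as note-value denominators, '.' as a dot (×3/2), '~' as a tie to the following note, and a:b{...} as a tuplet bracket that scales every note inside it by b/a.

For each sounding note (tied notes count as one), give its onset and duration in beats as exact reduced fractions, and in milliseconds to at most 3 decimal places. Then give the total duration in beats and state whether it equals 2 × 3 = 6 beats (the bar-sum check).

1) 0.0ms=0b +1741.935ms=9/2b
2) 1741.935ms=9/2b +290.323ms=3/4b
3) 2032.258ms=21/4b +290.323ms=3/4b
Σ=6b of 6 (155bpm 3/4) — PASS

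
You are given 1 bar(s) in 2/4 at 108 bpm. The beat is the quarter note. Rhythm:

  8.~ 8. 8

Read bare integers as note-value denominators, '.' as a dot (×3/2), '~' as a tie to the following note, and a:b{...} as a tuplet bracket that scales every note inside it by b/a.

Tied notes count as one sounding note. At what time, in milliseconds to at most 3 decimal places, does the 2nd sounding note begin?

note 2 onset = 3/2b = 833.333ms

1. 0.0ms @ 0 + 833.333ms (3/2)
2. 833.333ms @ 3/2 + 277.778ms (1/2)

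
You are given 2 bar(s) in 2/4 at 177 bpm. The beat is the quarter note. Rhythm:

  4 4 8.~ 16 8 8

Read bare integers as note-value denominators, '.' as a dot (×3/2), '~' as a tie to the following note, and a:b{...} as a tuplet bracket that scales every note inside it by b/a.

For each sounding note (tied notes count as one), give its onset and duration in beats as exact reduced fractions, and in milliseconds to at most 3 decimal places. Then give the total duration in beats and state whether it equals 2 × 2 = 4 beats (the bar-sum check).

1) 0.0ms=0b +338.983ms=1b
2) 338.983ms=1b +338.983ms=1b
3) 677.966ms=2b +338.983ms=1b
4) 1016.949ms=3b +169.492ms=1/2b
5) 1186.441ms=7/2b +169.492ms=1/2b
Σ=4b of 4 (177bpm 2/4) — PASS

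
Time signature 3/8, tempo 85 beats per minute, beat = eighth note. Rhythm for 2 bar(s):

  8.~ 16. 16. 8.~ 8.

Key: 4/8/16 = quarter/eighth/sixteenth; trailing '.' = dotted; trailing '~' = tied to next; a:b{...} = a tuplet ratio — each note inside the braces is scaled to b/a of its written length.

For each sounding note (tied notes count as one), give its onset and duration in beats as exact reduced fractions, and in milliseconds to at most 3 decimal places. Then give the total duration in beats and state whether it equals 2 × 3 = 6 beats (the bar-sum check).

1) 0.0ms=0b +1588.235ms=9/4b
2) 1588.235ms=9/4b +529.412ms=3/4b
3) 2117.647ms=3b +2117.647ms=3b
Σ=6b of 6 (85bpm 3/8) — PASS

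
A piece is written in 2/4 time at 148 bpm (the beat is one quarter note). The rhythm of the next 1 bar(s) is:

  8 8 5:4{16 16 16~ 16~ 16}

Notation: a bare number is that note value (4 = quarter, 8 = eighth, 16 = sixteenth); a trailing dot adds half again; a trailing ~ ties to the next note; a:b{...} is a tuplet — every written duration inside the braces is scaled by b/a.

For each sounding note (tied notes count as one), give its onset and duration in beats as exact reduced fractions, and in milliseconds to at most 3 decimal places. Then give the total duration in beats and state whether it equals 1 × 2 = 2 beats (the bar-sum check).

1) 0.0ms=0b +202.703ms=1/2b
2) 202.703ms=1/2b +202.703ms=1/2b
3) 405.405ms=1b +81.081ms=1/5b
4) 486.486ms=6/5b +81.081ms=1/5b
5) 567.568ms=7/5b +243.243ms=3/5b
Σ=2b of 2 (148bpm 2/4) — PASS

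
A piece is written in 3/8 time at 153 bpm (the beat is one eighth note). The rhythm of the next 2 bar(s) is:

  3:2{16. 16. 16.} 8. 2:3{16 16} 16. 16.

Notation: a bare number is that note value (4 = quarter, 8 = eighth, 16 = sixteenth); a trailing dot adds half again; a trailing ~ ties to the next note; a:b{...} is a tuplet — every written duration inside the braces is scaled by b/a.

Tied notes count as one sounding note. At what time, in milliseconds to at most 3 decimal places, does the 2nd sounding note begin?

note 2 onset = 1/2b = 196.078ms

1. 0.0ms @ 0 + 196.078ms (1/2)
2. 196.078ms @ 1/2 + 196.078ms (1/2)
3. 392.157ms @ 1 + 196.078ms (1/2)
4. 588.235ms @ 3/2 + 588.235ms (3/2)
5. 1176.471ms @ 3 + 294.118ms (3/4)
6. 1470.588ms @ 15/4 + 294.118ms (3/4)
7. 1764.706ms @ 9/2 + 294.118ms (3/4)
8. 2058.824ms @ 21/4 + 294.118ms (3/4)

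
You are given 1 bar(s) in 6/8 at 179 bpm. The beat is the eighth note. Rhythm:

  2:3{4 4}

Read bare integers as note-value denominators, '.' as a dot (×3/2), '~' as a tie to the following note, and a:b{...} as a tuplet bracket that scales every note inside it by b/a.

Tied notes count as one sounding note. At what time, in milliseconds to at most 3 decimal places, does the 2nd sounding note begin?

note 2 onset = 3b = 1005.587ms

1. 0.0ms @ 0 + 1005.587ms (3)
2. 1005.587ms @ 3 + 1005.587ms (3)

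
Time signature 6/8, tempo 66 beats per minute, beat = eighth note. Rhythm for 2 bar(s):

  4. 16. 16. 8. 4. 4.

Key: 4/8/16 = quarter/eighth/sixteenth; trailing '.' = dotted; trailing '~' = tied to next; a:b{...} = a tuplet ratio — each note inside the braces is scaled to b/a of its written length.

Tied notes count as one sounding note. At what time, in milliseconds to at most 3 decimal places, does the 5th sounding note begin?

note 5 onset = 6b = 5454.545ms

1. 0.0ms @ 0 + 2727.273ms (3)
2. 2727.273ms @ 3 + 681.818ms (3/4)
3. 3409.091ms @ 15/4 + 681.818ms (3/4)
4. 4090.909ms @ 9/2 + 1363.636ms (3/2)
5. 5454.545ms @ 6 + 2727.273ms (3)
6. 8181.818ms @ 9 + 2727.273ms (3)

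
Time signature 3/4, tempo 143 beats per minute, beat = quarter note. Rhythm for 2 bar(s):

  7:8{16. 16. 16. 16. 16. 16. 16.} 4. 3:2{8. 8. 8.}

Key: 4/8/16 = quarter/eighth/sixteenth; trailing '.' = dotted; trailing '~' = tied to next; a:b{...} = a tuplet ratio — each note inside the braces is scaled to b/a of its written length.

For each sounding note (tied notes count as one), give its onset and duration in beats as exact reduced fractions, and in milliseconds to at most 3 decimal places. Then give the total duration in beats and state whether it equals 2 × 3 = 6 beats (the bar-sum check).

1) 0.0ms=0b +179.82ms=3/7b
2) 179.82ms=3/7b +179.82ms=3/7b
3) 359.64ms=6/7b +179.82ms=3/7b
4) 539.461ms=9/7b +179.82ms=3/7b
5) 719.281ms=12/7b +179.82ms=3/7b
6) 899.101ms=15/7b +179.82ms=3/7b
7) 1078.921ms=18/7b +179.82ms=3/7b
8) 1258.741ms=3b +629.371ms=3/2b
9) 1888.112ms=9/2b +209.79ms=1/2b
10) 2097.902ms=5b +209.79ms=1/2b
11) 2307.692ms=11/2b +209.79ms=1/2b
Σ=6b of 6 (143bpm 3/4) — PASS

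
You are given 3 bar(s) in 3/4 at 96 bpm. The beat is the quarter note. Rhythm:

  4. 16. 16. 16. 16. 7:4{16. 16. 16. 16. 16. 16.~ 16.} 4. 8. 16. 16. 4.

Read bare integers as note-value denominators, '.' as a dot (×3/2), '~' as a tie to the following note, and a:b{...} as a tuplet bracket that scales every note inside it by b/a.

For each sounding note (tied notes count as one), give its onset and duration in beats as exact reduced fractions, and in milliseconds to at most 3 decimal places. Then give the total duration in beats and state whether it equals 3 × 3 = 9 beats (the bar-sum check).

1) 0.0ms=0b +937.5ms=3/2b
2) 937.5ms=3/2b +234.375ms=3/8b
3) 1171.875ms=15/8b +234.375ms=3/8b
4) 1406.25ms=9/4b +234.375ms=3/8b
5) 1640.625ms=21/8b +234.375ms=3/8b
6) 1875.0ms=3b +133.929ms=3/14b
7) 2008.929ms=45/14b +133.929ms=3/14b
8) 2142.857ms=24/7b +133.929ms=3/14b
9) 2276.786ms=51/14b +133.929ms=3/14b
10) 2410.714ms=27/7b +133.929ms=3/14b
11) 2544.643ms=57/14b +267.857ms=3/7b
12) 2812.5ms=9/2b +937.5ms=3/2b
13) 3750.0ms=6b +468.75ms=3/4b
14) 4218.75ms=27/4b +234.375ms=3/8b
15) 4453.125ms=57/8b +234.375ms=3/8b
16) 4687.5ms=15/2b +937.5ms=3/2b
Σ=9b of 9 (96bpm 3/4) — PASS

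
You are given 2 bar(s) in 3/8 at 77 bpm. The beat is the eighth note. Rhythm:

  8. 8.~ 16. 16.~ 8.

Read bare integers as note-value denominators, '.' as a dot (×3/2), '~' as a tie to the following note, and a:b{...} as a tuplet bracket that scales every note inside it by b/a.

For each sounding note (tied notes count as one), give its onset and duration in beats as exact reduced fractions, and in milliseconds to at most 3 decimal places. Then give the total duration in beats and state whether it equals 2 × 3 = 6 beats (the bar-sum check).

1) 0.0ms=0b +1168.831ms=3/2b
2) 1168.831ms=3/2b +1753.247ms=9/4b
3) 2922.078ms=15/4b +1753.247ms=9/4b
Σ=6b of 6 (77bpm 3/8) — PASS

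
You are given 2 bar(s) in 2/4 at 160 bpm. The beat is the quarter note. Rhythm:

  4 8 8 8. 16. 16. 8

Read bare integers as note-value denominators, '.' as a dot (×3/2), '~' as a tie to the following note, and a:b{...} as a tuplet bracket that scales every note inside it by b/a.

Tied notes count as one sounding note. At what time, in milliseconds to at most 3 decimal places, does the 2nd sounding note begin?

note 2 onset = 1b = 375.0ms

1. 0.0ms @ 0 + 375.0ms (1)
2. 375.0ms @ 1 + 187.5ms (1/2)
3. 562.5ms @ 3/2 + 187.5ms (1/2)
4. 750.0ms @ 2 + 281.25ms (3/4)
5. 1031.25ms @ 11/4 + 140.625ms (3/8)
6. 1171.875ms @ 25/8 + 140.625ms (3/8)
7. 1312.5ms @ 7/2 + 187.5ms (1/2)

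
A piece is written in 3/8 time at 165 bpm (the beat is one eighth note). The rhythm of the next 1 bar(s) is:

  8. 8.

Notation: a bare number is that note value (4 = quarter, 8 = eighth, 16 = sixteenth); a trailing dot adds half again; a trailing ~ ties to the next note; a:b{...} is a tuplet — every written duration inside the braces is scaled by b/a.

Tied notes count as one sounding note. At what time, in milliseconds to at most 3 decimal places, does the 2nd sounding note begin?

1. 0.0ms @ 0 + 545.455ms (3/2)
2. 545.455ms @ 3/2 + 545.455ms (3/2)

note 2 onset = 3/2b = 545.455ms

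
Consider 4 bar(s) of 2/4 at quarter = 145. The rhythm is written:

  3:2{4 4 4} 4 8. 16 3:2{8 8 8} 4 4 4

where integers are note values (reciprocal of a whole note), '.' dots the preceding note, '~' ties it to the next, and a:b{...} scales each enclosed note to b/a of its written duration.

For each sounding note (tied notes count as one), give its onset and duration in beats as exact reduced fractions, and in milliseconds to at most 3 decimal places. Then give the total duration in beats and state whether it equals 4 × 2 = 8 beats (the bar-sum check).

1) 0.0ms=0b +275.862ms=2/3b
2) 275.862ms=2/3b +275.862ms=2/3b
3) 551.724ms=4/3b +275.862ms=2/3b
4) 827.586ms=2b +413.793ms=1b
5) 1241.379ms=3b +310.345ms=3/4b
6) 1551.724ms=15/4b +103.448ms=1/4b
7) 1655.172ms=4b +137.931ms=1/3b
8) 1793.103ms=13/3b +137.931ms=1/3b
9) 1931.034ms=14/3b +137.931ms=1/3b
10) 2068.966ms=5b +413.793ms=1b
11) 2482.759ms=6b +413.793ms=1b
12) 2896.552ms=7b +413.793ms=1b
Σ=8b of 8 (145bpm 2/4) — PASS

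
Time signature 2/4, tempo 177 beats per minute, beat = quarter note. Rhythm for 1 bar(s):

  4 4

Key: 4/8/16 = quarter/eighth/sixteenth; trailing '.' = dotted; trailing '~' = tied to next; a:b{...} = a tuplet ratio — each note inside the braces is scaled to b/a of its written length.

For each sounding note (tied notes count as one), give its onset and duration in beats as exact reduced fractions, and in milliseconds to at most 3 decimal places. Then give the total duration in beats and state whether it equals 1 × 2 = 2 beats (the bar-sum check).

1) 0.0ms=0b +338.983ms=1b
2) 338.983ms=1b +338.983ms=1b
Σ=2b of 2 (177bpm 2/4) — PASS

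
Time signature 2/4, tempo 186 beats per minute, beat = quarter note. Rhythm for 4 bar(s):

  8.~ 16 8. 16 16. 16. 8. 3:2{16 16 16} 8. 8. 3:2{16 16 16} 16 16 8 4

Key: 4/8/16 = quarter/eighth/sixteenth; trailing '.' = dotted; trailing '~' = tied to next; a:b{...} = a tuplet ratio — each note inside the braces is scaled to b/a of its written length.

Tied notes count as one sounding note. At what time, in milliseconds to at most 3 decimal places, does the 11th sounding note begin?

note 11 onset = 19/4b = 1532.258ms

1. 0.0ms @ 0 + 322.581ms (1)
2. 322.581ms @ 1 + 241.935ms (3/4)
3. 564.516ms @ 7/4 + 80.645ms (1/4)
4. 645.161ms @ 2 + 120.968ms (3/8)
5. 766.129ms @ 19/8 + 120.968ms (3/8)
6. 887.097ms @ 11/4 + 241.935ms (3/4)
7. 1129.032ms @ 7/2 + 53.763ms (1/6)
8. 1182.796ms @ 11/3 + 53.763ms (1/6)
9. 1236.559ms @ 23/6 + 53.763ms (1/6)
10. 1290.323ms @ 4 + 241.935ms (3/4)
11. 1532.258ms @ 19/4 + 241.935ms (3/4)
12. 1774.194ms @ 11/2 + 53.763ms (1/6)
13. 1827.957ms @ 17/3 + 53.763ms (1/6)
14. 1881.72ms @ 35/6 + 53.763ms (1/6)
15. 1935.484ms @ 6 + 80.645ms (1/4)
16. 2016.129ms @ 25/4 + 80.645ms (1/4)
17. 2096.774ms @ 13/2 + 161.29ms (1/2)
18. 2258.065ms @ 7 + 322.581ms (1)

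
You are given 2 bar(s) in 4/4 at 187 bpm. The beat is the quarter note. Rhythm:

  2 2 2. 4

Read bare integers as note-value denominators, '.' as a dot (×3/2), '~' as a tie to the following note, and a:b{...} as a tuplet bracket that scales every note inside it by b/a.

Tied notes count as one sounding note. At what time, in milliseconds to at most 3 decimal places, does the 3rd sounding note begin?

note 3 onset = 4b = 1283.422ms

1. 0.0ms @ 0 + 641.711ms (2)
2. 641.711ms @ 2 + 641.711ms (2)
3. 1283.422ms @ 4 + 962.567ms (3)
4. 2245.989ms @ 7 + 320.856ms (1)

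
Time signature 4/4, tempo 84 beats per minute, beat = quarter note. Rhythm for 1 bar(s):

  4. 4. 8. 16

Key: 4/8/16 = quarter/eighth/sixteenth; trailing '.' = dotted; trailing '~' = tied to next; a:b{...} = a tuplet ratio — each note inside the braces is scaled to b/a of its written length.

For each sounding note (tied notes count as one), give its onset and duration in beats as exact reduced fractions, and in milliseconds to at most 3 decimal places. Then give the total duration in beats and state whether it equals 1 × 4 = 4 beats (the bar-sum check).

1) 0.0ms=0b +1071.429ms=3/2b
2) 1071.429ms=3/2b +1071.429ms=3/2b
3) 2142.857ms=3b +535.714ms=3/4b
4) 2678.571ms=15/4b +178.571ms=1/4b
Σ=4b of 4 (84bpm 4/4) — PASS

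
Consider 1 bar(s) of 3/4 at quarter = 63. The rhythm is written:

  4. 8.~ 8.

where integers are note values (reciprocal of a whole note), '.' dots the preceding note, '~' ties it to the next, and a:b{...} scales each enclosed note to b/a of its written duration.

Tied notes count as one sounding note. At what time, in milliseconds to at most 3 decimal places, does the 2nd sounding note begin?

1. 0.0ms @ 0 + 1428.571ms (3/2)
2. 1428.571ms @ 3/2 + 1428.571ms (3/2)

note 2 onset = 3/2b = 1428.571ms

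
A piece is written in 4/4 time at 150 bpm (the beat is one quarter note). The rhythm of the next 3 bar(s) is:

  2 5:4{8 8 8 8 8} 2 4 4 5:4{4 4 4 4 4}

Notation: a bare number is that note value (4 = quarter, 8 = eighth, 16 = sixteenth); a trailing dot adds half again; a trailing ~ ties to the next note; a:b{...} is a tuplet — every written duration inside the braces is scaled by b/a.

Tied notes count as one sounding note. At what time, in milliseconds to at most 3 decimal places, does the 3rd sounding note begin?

1. 0.0ms @ 0 + 800.0ms (2)
2. 800.0ms @ 2 + 160.0ms (2/5)
3. 960.0ms @ 12/5 + 160.0ms (2/5)
4. 1120.0ms @ 14/5 + 160.0ms (2/5)
5. 1280.0ms @ 16/5 + 160.0ms (2/5)
6. 1440.0ms @ 18/5 + 160.0ms (2/5)
7. 1600.0ms @ 4 + 800.0ms (2)
8. 2400.0ms @ 6 + 400.0ms (1)
9. 2800.0ms @ 7 + 400.0ms (1)
10. 3200.0ms @ 8 + 320.0ms (4/5)
11. 3520.0ms @ 44/5 + 320.0ms (4/5)
12. 3840.0ms @ 48/5 + 320.0ms (4/5)
13. 4160.0ms @ 52/5 + 320.0ms (4/5)
14. 4480.0ms @ 56/5 + 320.0ms (4/5)

note 3 onset = 12/5b = 960.0ms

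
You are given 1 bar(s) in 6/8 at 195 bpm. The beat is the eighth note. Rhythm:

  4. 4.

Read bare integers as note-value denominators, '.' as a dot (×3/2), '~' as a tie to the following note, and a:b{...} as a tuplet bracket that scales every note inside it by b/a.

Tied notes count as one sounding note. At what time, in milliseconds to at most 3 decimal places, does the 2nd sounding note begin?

1. 0.0ms @ 0 + 923.077ms (3)
2. 923.077ms @ 3 + 923.077ms (3)

note 2 onset = 3b = 923.077ms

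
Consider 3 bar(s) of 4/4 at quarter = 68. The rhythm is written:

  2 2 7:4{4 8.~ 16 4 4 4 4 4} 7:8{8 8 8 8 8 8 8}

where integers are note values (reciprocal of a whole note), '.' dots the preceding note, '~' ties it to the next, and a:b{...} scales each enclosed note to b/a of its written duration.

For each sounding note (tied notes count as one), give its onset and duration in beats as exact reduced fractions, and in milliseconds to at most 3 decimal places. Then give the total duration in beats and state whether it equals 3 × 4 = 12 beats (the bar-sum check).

1) 0.0ms=0b +1764.706ms=2b
2) 1764.706ms=2b +1764.706ms=2b
3) 3529.412ms=4b +504.202ms=4/7b
4) 4033.613ms=32/7b +504.202ms=4/7b
5) 4537.815ms=36/7b +504.202ms=4/7b
6) 5042.017ms=40/7b +504.202ms=4/7b
7) 5546.218ms=44/7b +504.202ms=4/7b
8) 6050.42ms=48/7b +504.202ms=4/7b
9) 6554.622ms=52/7b +504.202ms=4/7b
10) 7058.824ms=8b +504.202ms=4/7b
11) 7563.025ms=60/7b +504.202ms=4/7b
12) 8067.227ms=64/7b +504.202ms=4/7b
13) 8571.429ms=68/7b +504.202ms=4/7b
14) 9075.63ms=72/7b +504.202ms=4/7b
15) 9579.832ms=76/7b +504.202ms=4/7b
16) 10084.034ms=80/7b +504.202ms=4/7b
Σ=12b of 12 (68bpm 4/4) — PASS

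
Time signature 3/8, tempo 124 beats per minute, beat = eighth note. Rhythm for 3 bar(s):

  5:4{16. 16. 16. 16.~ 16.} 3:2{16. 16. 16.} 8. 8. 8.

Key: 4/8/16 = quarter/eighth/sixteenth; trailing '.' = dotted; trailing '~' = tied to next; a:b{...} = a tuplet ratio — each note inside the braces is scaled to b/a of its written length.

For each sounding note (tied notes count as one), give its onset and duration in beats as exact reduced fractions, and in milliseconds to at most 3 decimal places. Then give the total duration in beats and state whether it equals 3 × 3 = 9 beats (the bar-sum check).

1) 0.0ms=0b +290.323ms=3/5b
2) 290.323ms=3/5b +290.323ms=3/5b
3) 580.645ms=6/5b +290.323ms=3/5b
4) 870.968ms=9/5b +580.645ms=6/5b
5) 1451.613ms=3b +241.935ms=1/2b
6) 1693.548ms=7/2b +241.935ms=1/2b
7) 1935.484ms=4b +241.935ms=1/2b
8) 2177.419ms=9/2b +725.806ms=3/2b
9) 2903.226ms=6b +725.806ms=3/2b
10) 3629.032ms=15/2b +725.806ms=3/2b
Σ=9b of 9 (124bpm 3/8) — PASS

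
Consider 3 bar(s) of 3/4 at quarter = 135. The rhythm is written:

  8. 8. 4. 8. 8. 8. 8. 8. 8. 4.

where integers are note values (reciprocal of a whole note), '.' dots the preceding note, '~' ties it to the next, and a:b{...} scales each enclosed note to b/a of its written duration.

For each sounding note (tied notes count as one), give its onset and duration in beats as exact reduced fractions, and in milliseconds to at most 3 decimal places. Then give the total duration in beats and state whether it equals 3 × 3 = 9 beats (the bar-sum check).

1) 0.0ms=0b +333.333ms=3/4b
2) 333.333ms=3/4b +333.333ms=3/4b
3) 666.667ms=3/2b +666.667ms=3/2b
4) 1333.333ms=3b +333.333ms=3/4b
5) 1666.667ms=15/4b +333.333ms=3/4b
6) 2000.0ms=9/2b +333.333ms=3/4b
7) 2333.333ms=21/4b +333.333ms=3/4b
8) 2666.667ms=6b +333.333ms=3/4b
9) 3000.0ms=27/4b +333.333ms=3/4b
10) 3333.333ms=15/2b +666.667ms=3/2b
Σ=9b of 9 (135bpm 3/4) — PASS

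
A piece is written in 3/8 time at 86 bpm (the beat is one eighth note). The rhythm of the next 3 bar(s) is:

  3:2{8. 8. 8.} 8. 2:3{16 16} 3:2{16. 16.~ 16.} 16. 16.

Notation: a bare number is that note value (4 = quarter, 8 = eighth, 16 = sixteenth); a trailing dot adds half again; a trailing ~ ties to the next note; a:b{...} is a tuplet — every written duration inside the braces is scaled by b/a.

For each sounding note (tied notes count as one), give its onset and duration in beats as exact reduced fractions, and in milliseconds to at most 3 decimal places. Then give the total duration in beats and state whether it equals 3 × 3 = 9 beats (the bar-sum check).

1) 0.0ms=0b +697.674ms=1b
2) 697.674ms=1b +697.674ms=1b
3) 1395.349ms=2b +697.674ms=1b
4) 2093.023ms=3b +1046.512ms=3/2b
5) 3139.535ms=9/2b +523.256ms=3/4b
6) 3662.791ms=21/4b +523.256ms=3/4b
7) 4186.047ms=6b +348.837ms=1/2b
8) 4534.884ms=13/2b +697.674ms=1b
9) 5232.558ms=15/2b +523.256ms=3/4b
10) 5755.814ms=33/4b +523.256ms=3/4b
Σ=9b of 9 (86bpm 3/8) — PASS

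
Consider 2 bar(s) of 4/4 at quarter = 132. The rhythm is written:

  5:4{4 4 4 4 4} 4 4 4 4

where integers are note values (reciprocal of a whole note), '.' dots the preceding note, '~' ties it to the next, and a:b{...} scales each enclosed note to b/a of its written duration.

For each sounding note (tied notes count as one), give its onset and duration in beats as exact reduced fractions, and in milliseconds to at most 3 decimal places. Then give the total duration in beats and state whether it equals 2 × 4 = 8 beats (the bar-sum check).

1) 0.0ms=0b +363.636ms=4/5b
2) 363.636ms=4/5b +363.636ms=4/5b
3) 727.273ms=8/5b +363.636ms=4/5b
4) 1090.909ms=12/5b +363.636ms=4/5b
5) 1454.545ms=16/5b +363.636ms=4/5b
6) 1818.182ms=4b +454.545ms=1b
7) 2272.727ms=5b +454.545ms=1b
8) 2727.273ms=6b +454.545ms=1b
9) 3181.818ms=7b +454.545ms=1b
Σ=8b of 8 (132bpm 4/4) — PASS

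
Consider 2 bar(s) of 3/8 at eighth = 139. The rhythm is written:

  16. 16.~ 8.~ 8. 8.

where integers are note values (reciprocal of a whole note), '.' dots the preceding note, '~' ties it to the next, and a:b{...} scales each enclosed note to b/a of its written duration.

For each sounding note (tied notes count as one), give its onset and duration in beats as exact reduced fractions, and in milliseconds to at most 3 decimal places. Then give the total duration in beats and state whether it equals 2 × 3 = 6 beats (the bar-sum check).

1) 0.0ms=0b +323.741ms=3/4b
2) 323.741ms=3/4b +1618.705ms=15/4b
3) 1942.446ms=9/2b +647.482ms=3/2b
Σ=6b of 6 (139bpm 3/8) — PASS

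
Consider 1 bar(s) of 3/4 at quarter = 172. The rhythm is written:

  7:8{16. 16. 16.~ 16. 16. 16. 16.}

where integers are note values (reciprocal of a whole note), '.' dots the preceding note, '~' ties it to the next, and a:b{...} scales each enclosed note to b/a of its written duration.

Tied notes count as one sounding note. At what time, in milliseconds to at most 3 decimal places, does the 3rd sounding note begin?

note 3 onset = 6/7b = 299.003ms

1. 0.0ms @ 0 + 149.502ms (3/7)
2. 149.502ms @ 3/7 + 149.502ms (3/7)
3. 299.003ms @ 6/7 + 299.003ms (6/7)
4. 598.007ms @ 12/7 + 149.502ms (3/7)
5. 747.508ms @ 15/7 + 149.502ms (3/7)
6. 897.01ms @ 18/7 + 149.502ms (3/7)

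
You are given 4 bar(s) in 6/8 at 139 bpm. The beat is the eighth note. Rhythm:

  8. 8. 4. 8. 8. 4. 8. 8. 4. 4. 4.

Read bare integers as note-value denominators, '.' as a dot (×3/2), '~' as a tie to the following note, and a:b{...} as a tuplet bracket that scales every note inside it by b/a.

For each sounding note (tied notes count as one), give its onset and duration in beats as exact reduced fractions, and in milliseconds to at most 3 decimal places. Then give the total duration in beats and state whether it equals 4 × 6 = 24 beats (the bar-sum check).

1) 0.0ms=0b +647.482ms=3/2b
2) 647.482ms=3/2b +647.482ms=3/2b
3) 1294.964ms=3b +1294.964ms=3b
4) 2589.928ms=6b +647.482ms=3/2b
5) 3237.41ms=15/2b +647.482ms=3/2b
6) 3884.892ms=9b +1294.964ms=3b
7) 5179.856ms=12b +647.482ms=3/2b
8) 5827.338ms=27/2b +647.482ms=3/2b
9) 6474.82ms=15b +1294.964ms=3b
10) 7769.784ms=18b +1294.964ms=3b
11) 9064.748ms=21b +1294.964ms=3b
Σ=24b of 24 (139bpm 6/8) — PASS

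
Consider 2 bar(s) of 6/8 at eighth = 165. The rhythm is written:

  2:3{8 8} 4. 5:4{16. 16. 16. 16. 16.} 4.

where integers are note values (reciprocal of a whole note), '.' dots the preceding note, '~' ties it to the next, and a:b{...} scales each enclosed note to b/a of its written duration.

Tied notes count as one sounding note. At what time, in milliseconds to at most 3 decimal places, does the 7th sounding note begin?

1. 0.0ms @ 0 + 545.455ms (3/2)
2. 545.455ms @ 3/2 + 545.455ms (3/2)
3. 1090.909ms @ 3 + 1090.909ms (3)
4. 2181.818ms @ 6 + 218.182ms (3/5)
5. 2400.0ms @ 33/5 + 218.182ms (3/5)
6. 2618.182ms @ 36/5 + 218.182ms (3/5)
7. 2836.364ms @ 39/5 + 218.182ms (3/5)
8. 3054.545ms @ 42/5 + 218.182ms (3/5)
9. 3272.727ms @ 9 + 1090.909ms (3)

note 7 onset = 39/5b = 2836.364ms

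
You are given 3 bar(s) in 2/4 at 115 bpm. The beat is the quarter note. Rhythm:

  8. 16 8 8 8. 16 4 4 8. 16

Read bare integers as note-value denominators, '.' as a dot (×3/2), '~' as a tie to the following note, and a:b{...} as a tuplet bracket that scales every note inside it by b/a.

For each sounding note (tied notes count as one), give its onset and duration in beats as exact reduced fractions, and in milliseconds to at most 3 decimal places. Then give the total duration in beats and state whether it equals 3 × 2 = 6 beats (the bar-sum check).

1) 0.0ms=0b +391.304ms=3/4b
2) 391.304ms=3/4b +130.435ms=1/4b
3) 521.739ms=1b +260.87ms=1/2b
4) 782.609ms=3/2b +260.87ms=1/2b
5) 1043.478ms=2b +391.304ms=3/4b
6) 1434.783ms=11/4b +130.435ms=1/4b
7) 1565.217ms=3b +521.739ms=1b
8) 2086.957ms=4b +521.739ms=1b
9) 2608.696ms=5b +391.304ms=3/4b
10) 3000.0ms=23/4b +130.435ms=1/4b
Σ=6b of 6 (115bpm 2/4) — PASS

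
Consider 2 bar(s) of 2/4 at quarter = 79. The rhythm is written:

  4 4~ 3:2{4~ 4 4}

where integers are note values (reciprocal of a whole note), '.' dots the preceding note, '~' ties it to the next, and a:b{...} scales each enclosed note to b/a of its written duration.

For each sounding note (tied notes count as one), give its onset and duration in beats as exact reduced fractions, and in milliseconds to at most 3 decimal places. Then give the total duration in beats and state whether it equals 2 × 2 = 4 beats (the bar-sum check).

1) 0.0ms=0b +759.494ms=1b
2) 759.494ms=1b +1772.152ms=7/3b
3) 2531.646ms=10/3b +506.329ms=2/3b
Σ=4b of 4 (79bpm 2/4) — PASS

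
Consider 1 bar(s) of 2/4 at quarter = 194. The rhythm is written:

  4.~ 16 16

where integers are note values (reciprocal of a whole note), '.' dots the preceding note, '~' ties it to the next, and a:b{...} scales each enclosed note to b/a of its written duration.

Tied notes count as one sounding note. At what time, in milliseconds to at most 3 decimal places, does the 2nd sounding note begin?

1. 0.0ms @ 0 + 541.237ms (7/4)
2. 541.237ms @ 7/4 + 77.32ms (1/4)

note 2 onset = 7/4b = 541.237ms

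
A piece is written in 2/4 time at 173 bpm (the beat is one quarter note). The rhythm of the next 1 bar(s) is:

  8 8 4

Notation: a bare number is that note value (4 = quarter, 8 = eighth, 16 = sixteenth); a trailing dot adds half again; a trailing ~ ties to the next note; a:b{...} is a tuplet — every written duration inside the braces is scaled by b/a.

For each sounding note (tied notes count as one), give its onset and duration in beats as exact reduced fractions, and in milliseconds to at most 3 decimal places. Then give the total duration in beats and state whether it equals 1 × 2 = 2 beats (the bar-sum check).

1) 0.0ms=0b +173.41ms=1/2b
2) 173.41ms=1/2b +173.41ms=1/2b
3) 346.821ms=1b +346.821ms=1b
Σ=2b of 2 (173bpm 2/4) — PASS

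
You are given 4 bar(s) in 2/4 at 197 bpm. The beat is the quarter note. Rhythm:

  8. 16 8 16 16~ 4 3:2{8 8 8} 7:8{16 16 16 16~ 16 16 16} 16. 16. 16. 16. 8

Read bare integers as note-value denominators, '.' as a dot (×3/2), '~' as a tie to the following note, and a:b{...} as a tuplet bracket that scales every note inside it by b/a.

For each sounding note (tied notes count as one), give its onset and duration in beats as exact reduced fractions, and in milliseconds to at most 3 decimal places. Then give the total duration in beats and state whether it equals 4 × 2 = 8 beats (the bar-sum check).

1) 0.0ms=0b +228.426ms=3/4b
2) 228.426ms=3/4b +76.142ms=1/4b
3) 304.569ms=1b +152.284ms=1/2b
4) 456.853ms=3/2b +76.142ms=1/4b
5) 532.995ms=7/4b +380.711ms=5/4b
6) 913.706ms=3b +101.523ms=1/3b
7) 1015.228ms=10/3b +101.523ms=1/3b
8) 1116.751ms=11/3b +101.523ms=1/3b
9) 1218.274ms=4b +87.02ms=2/7b
10) 1305.294ms=30/7b +87.02ms=2/7b
11) 1392.313ms=32/7b +87.02ms=2/7b
12) 1479.333ms=34/7b +174.039ms=4/7b
13) 1653.372ms=38/7b +87.02ms=2/7b
14) 1740.392ms=40/7b +87.02ms=2/7b
15) 1827.411ms=6b +114.213ms=3/8b
16) 1941.624ms=51/8b +114.213ms=3/8b
17) 2055.838ms=27/4b +114.213ms=3/8b
18) 2170.051ms=57/8b +114.213ms=3/8b
19) 2284.264ms=15/2b +152.284ms=1/2b
Σ=8b of 8 (197bpm 2/4) — PASS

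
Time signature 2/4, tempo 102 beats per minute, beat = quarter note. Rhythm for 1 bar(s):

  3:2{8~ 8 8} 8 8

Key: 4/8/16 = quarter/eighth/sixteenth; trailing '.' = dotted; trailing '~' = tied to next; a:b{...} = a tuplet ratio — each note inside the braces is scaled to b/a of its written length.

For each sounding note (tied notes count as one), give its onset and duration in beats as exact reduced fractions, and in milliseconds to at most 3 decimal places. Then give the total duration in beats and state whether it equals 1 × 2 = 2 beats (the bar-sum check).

1) 0.0ms=0b +392.157ms=2/3b
2) 392.157ms=2/3b +196.078ms=1/3b
3) 588.235ms=1b +294.118ms=1/2b
4) 882.353ms=3/2b +294.118ms=1/2b
Σ=2b of 2 (102bpm 2/4) — PASS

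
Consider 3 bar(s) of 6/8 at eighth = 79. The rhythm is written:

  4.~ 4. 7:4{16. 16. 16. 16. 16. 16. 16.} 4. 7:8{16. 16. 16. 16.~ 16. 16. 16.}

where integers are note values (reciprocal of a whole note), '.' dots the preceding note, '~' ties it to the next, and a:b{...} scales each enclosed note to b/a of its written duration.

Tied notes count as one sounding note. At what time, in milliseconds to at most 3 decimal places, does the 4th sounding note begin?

note 4 onset = 48/7b = 5207.957ms

1. 0.0ms @ 0 + 4556.962ms (6)
2. 4556.962ms @ 6 + 325.497ms (3/7)
3. 4882.459ms @ 45/7 + 325.497ms (3/7)
4. 5207.957ms @ 48/7 + 325.497ms (3/7)
5. 5533.454ms @ 51/7 + 325.497ms (3/7)
6. 5858.951ms @ 54/7 + 325.497ms (3/7)
7. 6184.448ms @ 57/7 + 325.497ms (3/7)
8. 6509.946ms @ 60/7 + 325.497ms (3/7)
9. 6835.443ms @ 9 + 2278.481ms (3)
10. 9113.924ms @ 12 + 650.995ms (6/7)
11. 9764.919ms @ 90/7 + 650.995ms (6/7)
12. 10415.913ms @ 96/7 + 650.995ms (6/7)
13. 11066.908ms @ 102/7 + 1301.989ms (12/7)
14. 12368.897ms @ 114/7 + 650.995ms (6/7)
15. 13019.892ms @ 120/7 + 650.995ms (6/7)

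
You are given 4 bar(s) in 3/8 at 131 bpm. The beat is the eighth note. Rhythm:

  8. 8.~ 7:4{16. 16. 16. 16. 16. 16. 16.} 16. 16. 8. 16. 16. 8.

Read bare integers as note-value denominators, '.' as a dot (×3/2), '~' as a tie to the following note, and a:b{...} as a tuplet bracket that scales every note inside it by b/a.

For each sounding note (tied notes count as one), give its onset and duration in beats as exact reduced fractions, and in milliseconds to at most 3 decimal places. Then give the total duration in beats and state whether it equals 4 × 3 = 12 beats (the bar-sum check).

1) 0.0ms=0b +687.023ms=3/2b
2) 687.023ms=3/2b +883.315ms=27/14b
3) 1570.338ms=24/7b +196.292ms=3/7b
4) 1766.63ms=27/7b +196.292ms=3/7b
5) 1962.923ms=30/7b +196.292ms=3/7b
6) 2159.215ms=33/7b +196.292ms=3/7b
7) 2355.507ms=36/7b +196.292ms=3/7b
8) 2551.799ms=39/7b +196.292ms=3/7b
9) 2748.092ms=6b +343.511ms=3/4b
10) 3091.603ms=27/4b +343.511ms=3/4b
11) 3435.115ms=15/2b +687.023ms=3/2b
12) 4122.137ms=9b +343.511ms=3/4b
13) 4465.649ms=39/4b +343.511ms=3/4b
14) 4809.16ms=21/2b +687.023ms=3/2b
Σ=12b of 12 (131bpm 3/8) — PASS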